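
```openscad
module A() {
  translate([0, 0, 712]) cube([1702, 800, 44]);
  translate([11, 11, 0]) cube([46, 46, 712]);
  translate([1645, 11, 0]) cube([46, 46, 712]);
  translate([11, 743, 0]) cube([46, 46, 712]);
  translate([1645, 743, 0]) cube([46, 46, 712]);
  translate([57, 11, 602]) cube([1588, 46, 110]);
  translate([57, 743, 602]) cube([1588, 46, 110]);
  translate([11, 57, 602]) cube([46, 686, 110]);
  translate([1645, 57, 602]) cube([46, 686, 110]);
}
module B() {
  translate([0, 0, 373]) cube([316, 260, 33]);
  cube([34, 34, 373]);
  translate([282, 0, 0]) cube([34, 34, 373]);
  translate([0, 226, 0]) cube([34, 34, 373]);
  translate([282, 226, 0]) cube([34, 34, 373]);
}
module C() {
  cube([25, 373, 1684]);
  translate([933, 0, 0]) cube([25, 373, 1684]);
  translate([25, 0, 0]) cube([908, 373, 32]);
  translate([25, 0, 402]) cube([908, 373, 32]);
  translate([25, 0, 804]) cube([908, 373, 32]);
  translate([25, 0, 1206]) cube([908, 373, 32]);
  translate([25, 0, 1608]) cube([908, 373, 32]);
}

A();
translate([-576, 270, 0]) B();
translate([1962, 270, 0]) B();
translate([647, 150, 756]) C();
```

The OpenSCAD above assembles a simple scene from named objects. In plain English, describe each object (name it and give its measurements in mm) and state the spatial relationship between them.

A is a table with a 1702×800 mm rectangular top, 44 mm thick, top surface at z = 756 mm, supported by four 46×46 mm square legs, each inset 11 mm from the nearest pair of top edges, running from the floor. Four apron rails, 46 mm thick and 110 mm tall, run between adjacent legs with their top edges flush with the underside of the top and their outer faces flush with the legs' outer faces.

B is a simple wooden stool: a rectangular seat 316 mm (x) by 260 mm (y), 33 mm thick, top face at z = 406 mm, on four square legs, each 34×34 mm in cross-section. The legs rest on z = 0, each flush with a corner of the seat.

C is an open bookshelf. Two side panels, each 25 mm thick, 373 mm deep and 1684 mm tall, stand 958 mm apart (outside-to-outside). Between them sit 5 shelves, each 32 mm thick and 373 mm deep, spanning the full gap between the sides. The bottom shelf rests on the floor (its underside at z = 0) and the clear gap between one shelf's top and the next shelf's underside is 370 mm.

Two stools sit around the table at the −x, +x sides. The bookshelf is on top of the table.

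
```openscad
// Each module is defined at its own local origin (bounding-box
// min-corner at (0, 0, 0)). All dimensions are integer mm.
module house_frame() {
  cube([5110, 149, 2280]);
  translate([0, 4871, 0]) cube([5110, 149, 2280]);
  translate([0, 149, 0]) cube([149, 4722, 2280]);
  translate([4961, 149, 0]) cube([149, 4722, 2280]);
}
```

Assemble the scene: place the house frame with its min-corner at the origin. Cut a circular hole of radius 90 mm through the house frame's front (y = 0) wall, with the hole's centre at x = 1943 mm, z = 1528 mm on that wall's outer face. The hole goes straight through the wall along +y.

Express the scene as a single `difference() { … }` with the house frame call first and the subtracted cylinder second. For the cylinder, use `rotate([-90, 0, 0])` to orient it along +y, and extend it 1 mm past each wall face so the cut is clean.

difference() {
  house_frame();
  translate([1943, -1, 1528]) rotate([-90, 0, 0]) cylinder(h = 151, r = 90);
}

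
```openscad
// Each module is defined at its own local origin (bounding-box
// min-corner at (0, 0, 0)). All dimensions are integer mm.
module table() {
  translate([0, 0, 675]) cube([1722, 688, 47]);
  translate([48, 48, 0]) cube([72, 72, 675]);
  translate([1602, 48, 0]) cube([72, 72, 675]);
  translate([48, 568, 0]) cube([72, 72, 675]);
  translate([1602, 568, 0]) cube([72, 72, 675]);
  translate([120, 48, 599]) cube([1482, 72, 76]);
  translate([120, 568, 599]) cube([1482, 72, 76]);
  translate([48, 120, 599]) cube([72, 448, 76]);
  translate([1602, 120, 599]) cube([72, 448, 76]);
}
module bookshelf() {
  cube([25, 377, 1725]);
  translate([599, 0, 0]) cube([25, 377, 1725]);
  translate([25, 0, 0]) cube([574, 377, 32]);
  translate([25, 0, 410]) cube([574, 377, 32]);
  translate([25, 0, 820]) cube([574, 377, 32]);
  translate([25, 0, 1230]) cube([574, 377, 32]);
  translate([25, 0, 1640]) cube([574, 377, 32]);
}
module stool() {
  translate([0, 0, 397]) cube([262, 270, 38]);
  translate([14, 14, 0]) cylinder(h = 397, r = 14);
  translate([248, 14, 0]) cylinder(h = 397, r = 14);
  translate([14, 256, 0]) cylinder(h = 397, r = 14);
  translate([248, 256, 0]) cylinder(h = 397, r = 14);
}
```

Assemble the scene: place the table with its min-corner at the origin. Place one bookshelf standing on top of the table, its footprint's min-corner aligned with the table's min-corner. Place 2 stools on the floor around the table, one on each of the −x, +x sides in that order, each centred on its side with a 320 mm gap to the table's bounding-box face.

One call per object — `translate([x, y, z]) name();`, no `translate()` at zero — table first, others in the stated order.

table();
translate([0, 0, 722]) bookshelf();
translate([-582, 209, 0]) stool();
translate([2042, 209, 0]) stool();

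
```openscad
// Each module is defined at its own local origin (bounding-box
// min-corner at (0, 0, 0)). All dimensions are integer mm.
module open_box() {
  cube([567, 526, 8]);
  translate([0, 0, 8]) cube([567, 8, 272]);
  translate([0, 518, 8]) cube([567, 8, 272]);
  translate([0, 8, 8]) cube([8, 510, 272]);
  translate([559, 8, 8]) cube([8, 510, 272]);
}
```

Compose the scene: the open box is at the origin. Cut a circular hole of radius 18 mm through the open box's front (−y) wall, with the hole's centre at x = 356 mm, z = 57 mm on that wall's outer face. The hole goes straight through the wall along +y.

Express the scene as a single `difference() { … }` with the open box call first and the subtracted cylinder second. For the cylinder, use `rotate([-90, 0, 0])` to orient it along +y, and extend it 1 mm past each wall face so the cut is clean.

difference() {
  open_box();
  translate([356, -1, 57]) rotate([-90, 0, 0]) cylinder(h = 10, r = 18);
}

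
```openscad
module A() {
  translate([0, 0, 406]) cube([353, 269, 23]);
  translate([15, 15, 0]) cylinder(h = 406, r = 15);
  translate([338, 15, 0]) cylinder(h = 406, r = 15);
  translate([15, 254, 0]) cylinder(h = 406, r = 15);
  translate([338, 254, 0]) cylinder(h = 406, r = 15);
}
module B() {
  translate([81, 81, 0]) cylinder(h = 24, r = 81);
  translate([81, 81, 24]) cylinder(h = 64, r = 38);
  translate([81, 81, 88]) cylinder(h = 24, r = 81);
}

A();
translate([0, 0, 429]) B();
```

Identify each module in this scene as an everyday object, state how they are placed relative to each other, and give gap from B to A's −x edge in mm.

A is a stool. B is a spool. The spool is on top of the stool. The gap from the spool to the stool's −x edge is 0 mm.

The spool's min-x is at 0; the stool's min-x is 0; gap = 0 mm.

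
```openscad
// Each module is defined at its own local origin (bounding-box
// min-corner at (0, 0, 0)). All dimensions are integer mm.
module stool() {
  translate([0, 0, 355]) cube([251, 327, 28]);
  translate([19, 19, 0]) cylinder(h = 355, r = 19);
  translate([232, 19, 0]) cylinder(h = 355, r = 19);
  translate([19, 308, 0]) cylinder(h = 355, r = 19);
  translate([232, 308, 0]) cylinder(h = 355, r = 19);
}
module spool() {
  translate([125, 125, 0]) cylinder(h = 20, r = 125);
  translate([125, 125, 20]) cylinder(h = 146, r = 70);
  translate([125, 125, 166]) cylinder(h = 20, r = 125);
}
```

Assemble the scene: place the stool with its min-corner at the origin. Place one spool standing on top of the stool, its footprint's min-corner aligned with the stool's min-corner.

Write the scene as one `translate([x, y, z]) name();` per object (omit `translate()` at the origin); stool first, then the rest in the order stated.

stool();
translate([0, 0, 383]) spool();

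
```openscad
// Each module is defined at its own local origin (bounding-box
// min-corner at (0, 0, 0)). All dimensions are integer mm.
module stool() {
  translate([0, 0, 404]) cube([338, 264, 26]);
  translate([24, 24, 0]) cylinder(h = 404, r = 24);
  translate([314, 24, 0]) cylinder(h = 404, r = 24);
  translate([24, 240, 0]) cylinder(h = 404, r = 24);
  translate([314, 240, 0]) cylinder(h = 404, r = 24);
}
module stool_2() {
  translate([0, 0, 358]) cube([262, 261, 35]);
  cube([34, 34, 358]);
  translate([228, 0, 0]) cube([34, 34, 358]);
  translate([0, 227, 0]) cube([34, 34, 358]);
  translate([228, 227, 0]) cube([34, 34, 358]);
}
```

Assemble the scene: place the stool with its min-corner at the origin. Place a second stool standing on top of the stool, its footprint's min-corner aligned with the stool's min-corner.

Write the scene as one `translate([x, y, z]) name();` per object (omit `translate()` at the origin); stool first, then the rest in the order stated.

stool();
translate([0, 0, 430]) stool_2();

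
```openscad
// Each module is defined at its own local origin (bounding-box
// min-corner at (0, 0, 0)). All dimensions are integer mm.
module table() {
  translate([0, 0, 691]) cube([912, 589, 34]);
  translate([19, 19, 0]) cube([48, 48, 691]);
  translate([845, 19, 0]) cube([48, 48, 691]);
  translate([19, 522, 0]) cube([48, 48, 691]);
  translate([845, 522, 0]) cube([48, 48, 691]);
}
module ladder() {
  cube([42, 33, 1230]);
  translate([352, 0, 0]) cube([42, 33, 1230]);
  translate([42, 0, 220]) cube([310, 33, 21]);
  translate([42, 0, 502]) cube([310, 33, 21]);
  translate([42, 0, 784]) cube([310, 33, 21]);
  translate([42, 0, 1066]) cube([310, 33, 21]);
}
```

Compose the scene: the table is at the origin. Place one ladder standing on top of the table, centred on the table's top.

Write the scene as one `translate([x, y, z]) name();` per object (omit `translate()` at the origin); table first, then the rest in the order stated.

table();
translate([259, 278, 725]) ladder();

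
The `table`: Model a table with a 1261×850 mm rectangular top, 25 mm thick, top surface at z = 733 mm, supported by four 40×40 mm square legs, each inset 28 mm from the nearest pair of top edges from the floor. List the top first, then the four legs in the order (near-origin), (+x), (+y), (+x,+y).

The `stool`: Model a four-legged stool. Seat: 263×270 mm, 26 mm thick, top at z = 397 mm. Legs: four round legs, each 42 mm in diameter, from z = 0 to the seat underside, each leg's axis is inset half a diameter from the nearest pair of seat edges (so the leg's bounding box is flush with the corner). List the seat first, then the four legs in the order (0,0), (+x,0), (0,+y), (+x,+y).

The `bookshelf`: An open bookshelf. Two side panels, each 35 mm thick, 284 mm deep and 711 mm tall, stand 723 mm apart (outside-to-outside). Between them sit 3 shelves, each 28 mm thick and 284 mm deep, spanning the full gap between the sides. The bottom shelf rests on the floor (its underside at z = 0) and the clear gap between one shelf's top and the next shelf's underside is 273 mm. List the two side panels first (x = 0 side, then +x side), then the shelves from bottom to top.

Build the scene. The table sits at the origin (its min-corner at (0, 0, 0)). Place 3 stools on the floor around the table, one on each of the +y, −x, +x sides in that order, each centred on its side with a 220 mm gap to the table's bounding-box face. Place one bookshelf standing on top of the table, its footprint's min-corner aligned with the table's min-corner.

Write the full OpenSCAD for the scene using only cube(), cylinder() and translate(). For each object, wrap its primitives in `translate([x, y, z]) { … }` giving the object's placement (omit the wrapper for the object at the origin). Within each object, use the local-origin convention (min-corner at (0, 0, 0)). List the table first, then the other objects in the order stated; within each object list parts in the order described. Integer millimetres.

translate([0, 0, 708]) cube([1261, 850, 25]);
translate([28, 28, 0]) cube([40, 40, 708]);
translate([1193, 28, 0]) cube([40, 40, 708]);
translate([28, 782, 0]) cube([40, 40, 708]);
translate([1193, 782, 0]) cube([40, 40, 708]);
translate([499, 1070, 0]) {
  translate([0, 0, 371]) cube([263, 270, 26]);
  translate([21, 21, 0]) cylinder(h = 371, r = 21);
  translate([242, 21, 0]) cylinder(h = 371, r = 21);
  translate([21, 249, 0]) cylinder(h = 371, r = 21);
  translate([242, 249, 0]) cylinder(h = 371, r = 21);
}
translate([-483, 290, 0]) {
  translate([0, 0, 371]) cube([263, 270, 26]);
  translate([21, 21, 0]) cylinder(h = 371, r = 21);
  translate([242, 21, 0]) cylinder(h = 371, r = 21);
  translate([21, 249, 0]) cylinder(h = 371, r = 21);
  translate([242, 249, 0]) cylinder(h = 371, r = 21);
}
translate([1481, 290, 0]) {
  translate([0, 0, 371]) cube([263, 270, 26]);
  translate([21, 21, 0]) cylinder(h = 371, r = 21);
  translate([242, 21, 0]) cylinder(h = 371, r = 21);
  translate([21, 249, 0]) cylinder(h = 371, r = 21);
  translate([242, 249, 0]) cylinder(h = 371, r = 21);
}
translate([0, 0, 733]) {
  cube([35, 284, 711]);
  translate([688, 0, 0]) cube([35, 284, 711]);
  translate([35, 0, 0]) cube([653, 284, 28]);
  translate([35, 0, 301]) cube([653, 284, 28]);
  translate([35, 0, 602]) cube([653, 284, 28]);
}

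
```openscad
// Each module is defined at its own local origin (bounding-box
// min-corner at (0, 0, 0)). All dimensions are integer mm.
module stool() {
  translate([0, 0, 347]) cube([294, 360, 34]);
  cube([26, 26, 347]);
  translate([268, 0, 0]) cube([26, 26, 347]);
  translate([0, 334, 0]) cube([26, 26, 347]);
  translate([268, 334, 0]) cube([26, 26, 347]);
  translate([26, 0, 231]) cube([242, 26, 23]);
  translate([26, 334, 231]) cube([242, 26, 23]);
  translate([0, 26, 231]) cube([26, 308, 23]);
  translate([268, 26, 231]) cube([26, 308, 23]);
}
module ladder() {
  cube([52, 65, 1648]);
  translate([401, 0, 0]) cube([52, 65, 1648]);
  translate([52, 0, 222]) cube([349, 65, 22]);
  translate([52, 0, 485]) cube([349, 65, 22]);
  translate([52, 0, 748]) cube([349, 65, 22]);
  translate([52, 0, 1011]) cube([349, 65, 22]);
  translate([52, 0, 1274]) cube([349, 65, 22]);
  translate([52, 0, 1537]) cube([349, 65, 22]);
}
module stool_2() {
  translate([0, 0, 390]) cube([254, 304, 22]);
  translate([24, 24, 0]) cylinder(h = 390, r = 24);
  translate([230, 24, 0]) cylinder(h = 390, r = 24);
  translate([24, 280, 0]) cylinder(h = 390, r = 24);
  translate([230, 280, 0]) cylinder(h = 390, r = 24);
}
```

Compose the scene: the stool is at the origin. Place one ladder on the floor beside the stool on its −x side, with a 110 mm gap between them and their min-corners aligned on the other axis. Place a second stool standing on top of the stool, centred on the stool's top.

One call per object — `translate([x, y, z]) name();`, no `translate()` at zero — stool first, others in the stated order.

stool();
translate([-563, 0, 0]) ladder();
translate([20, 28, 381]) stool_2();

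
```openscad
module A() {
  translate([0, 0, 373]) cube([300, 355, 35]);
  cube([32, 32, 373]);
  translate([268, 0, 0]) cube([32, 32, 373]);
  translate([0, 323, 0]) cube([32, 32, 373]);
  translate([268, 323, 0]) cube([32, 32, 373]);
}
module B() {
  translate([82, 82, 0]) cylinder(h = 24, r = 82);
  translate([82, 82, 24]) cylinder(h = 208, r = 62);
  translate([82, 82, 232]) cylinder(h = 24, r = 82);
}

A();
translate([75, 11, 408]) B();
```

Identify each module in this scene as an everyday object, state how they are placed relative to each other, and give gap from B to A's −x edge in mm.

A is a stool. B is a spool. The spool is on top of the stool. The gap from the spool to the stool's −x edge is 75 mm.

The spool's min-x is at 75; the stool's min-x is 0; gap = 75 mm.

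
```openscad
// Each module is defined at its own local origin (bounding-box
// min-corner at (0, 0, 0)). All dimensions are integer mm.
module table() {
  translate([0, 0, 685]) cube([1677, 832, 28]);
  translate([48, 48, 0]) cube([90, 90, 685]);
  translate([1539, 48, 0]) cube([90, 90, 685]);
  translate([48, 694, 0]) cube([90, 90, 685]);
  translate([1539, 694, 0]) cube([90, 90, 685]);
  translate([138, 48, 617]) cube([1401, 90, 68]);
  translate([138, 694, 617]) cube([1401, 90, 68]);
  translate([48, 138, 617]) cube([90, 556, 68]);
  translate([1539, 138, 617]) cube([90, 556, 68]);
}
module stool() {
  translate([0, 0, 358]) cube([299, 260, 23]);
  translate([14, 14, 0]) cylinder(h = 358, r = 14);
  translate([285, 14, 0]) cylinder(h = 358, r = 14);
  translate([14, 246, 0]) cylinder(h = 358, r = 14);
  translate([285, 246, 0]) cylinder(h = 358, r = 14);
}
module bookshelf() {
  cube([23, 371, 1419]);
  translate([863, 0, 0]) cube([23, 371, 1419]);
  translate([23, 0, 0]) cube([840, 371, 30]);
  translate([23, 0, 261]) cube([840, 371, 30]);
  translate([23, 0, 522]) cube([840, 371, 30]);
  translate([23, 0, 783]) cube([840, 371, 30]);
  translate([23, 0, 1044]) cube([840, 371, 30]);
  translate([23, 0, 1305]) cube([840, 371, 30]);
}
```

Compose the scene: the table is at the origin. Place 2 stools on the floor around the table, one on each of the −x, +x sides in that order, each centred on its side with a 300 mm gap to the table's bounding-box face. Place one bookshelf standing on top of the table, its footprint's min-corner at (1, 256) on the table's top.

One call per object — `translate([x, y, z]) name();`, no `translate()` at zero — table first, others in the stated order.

table();
translate([-599, 286, 0]) stool();
translate([1977, 286, 0]) stool();
translate([1, 256, 713]) bookshelf();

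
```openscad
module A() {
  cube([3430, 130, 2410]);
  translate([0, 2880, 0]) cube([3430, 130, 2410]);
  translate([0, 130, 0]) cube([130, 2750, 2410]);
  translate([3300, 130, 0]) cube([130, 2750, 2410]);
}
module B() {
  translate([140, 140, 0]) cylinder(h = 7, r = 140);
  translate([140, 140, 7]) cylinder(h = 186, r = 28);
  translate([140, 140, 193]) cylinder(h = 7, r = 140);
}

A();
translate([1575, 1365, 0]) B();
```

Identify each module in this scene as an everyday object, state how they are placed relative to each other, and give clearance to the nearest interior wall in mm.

A is a house frame. B is a spool. The spool sits inside the house frame, centred. The clearance to the nearest interior wall is 1235 mm.

Clearances: x = 1445, y = 1235; minimum 1235 mm.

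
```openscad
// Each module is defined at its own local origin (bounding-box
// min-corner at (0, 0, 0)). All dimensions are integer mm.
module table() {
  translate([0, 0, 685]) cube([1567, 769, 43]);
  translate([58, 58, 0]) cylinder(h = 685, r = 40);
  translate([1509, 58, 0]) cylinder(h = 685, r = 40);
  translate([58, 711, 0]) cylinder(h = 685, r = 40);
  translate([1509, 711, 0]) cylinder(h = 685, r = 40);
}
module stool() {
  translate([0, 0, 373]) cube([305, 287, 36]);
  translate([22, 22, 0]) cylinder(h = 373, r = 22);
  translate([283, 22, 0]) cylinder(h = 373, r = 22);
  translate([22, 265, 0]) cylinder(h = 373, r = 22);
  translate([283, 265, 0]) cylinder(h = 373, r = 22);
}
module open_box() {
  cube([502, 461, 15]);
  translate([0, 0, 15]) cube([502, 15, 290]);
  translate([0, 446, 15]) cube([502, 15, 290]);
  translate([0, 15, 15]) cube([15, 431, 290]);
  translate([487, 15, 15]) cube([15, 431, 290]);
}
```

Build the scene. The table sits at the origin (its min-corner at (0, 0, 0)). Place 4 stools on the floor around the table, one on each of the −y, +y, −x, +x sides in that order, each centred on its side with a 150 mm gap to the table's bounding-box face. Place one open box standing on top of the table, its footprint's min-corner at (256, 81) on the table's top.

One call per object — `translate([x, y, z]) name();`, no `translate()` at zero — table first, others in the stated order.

table();
translate([631, -437, 0]) stool();
translate([631, 919, 0]) stool();
translate([-455, 241, 0]) stool();
translate([1717, 241, 0]) stool();
translate([256, 81, 728]) open_box();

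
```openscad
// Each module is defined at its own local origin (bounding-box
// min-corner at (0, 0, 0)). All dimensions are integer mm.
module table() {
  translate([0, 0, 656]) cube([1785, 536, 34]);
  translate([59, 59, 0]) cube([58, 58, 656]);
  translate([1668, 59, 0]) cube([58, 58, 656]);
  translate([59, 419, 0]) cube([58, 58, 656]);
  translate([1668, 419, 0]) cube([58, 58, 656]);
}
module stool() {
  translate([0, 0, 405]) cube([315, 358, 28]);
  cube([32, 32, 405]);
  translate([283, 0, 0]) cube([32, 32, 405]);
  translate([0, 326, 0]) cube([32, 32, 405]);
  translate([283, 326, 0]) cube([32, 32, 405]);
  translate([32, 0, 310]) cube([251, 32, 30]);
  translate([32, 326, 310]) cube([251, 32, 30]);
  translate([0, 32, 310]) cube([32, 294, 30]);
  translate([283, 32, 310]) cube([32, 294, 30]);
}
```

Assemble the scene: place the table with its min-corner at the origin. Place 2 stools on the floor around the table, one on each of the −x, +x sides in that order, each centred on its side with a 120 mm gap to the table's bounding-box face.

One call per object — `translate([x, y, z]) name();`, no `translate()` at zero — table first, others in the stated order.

table();
translate([-435, 89, 0]) stool();
translate([1905, 89, 0]) stool();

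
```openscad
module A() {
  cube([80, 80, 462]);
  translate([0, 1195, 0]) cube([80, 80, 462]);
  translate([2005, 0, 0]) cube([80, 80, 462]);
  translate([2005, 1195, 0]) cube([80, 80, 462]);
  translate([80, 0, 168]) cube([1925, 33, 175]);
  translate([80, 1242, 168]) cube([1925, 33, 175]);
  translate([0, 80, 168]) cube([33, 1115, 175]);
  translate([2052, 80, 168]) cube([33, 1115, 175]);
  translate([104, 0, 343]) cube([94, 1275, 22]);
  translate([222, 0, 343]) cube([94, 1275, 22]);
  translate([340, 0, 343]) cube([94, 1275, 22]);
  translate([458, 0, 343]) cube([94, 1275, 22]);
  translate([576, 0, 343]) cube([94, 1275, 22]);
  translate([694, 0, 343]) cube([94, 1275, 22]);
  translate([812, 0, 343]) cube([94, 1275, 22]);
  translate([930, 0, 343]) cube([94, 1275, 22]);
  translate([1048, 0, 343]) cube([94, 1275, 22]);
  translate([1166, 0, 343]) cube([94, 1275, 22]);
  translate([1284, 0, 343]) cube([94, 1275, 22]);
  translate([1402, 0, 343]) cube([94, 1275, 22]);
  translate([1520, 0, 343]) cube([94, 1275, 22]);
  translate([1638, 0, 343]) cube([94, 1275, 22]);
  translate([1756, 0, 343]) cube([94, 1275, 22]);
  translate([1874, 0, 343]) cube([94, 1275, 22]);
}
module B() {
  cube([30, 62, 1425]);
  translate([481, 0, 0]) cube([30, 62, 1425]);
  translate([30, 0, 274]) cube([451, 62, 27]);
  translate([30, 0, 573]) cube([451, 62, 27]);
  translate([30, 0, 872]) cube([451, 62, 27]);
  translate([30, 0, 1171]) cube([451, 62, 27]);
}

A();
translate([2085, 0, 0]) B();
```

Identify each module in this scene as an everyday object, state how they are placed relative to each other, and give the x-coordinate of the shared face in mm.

A is a bed frame. B is a ladder. The ladder is against the bed frame's +x side, with their −y faces flush. The x-coordinate of the shared face is 2085 mm.

The bed frame's +x face and the ladder's −x face are both at x = 2085 mm.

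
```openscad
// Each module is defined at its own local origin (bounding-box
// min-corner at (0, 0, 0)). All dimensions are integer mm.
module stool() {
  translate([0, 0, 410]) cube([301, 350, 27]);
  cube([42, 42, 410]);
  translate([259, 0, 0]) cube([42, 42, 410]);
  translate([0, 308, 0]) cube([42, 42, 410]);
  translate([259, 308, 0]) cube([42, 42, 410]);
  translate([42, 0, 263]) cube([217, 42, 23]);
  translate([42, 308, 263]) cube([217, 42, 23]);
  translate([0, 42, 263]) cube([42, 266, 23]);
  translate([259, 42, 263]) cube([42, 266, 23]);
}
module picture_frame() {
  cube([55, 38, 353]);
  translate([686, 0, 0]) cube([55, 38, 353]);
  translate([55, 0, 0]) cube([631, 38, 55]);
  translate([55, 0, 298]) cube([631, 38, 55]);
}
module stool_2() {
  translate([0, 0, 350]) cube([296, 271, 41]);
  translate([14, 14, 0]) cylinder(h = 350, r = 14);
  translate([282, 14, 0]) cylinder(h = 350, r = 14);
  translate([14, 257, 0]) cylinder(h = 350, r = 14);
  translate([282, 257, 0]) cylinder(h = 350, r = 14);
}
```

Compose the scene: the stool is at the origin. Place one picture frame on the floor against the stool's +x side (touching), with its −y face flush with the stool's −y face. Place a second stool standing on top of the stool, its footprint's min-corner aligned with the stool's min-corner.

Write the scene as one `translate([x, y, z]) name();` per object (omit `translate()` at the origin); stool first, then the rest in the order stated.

stool();
translate([301, 0, 0]) picture_frame();
translate([0, 0, 437]) stool_2();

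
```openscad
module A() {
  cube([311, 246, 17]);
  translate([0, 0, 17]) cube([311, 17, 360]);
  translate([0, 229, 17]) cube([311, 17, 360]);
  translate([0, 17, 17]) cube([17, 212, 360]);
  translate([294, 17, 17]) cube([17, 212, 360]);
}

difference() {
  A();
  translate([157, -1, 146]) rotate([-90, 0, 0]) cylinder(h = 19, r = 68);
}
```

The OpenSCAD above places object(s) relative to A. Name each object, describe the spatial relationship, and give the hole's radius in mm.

A is an open box. The open box has a circular hole through its front wall. The hole's radius is 68 mm.

The subtracted cylinder has r = 68 mm.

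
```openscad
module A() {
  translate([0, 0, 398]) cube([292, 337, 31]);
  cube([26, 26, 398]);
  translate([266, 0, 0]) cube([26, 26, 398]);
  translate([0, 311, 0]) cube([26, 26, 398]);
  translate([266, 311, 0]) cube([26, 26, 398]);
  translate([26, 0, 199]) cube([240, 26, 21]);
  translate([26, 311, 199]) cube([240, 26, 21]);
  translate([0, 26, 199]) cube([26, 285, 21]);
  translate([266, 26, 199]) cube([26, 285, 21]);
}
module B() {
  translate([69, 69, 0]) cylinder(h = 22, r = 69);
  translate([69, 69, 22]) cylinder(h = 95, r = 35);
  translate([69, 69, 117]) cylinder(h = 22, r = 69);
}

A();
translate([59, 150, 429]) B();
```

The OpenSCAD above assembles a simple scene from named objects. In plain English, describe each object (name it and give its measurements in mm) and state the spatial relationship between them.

A is a simple wooden stool: a rectangular seat 292 mm (x) by 337 mm (y), 31 mm thick, top face at z = 429 mm, on four square legs, each 26×26 mm in cross-section. The legs rest on z = 0, each flush with a corner of the seat. Four stretchers, 26 mm wide and 21 mm tall, connect adjacent legs with their undersides at z = 199 mm, each running between the inner faces of the legs it joins and aligned with the legs' outer faces on the other axis.

B is a spool: two coaxial disc flanges of radius 69 mm and thickness 22 mm, joined by a core cylinder of radius 35 mm and height 95 mm. The lower flange rests on z = 0 and the three cylinders share a vertical axis.

The spool is on top of the stool.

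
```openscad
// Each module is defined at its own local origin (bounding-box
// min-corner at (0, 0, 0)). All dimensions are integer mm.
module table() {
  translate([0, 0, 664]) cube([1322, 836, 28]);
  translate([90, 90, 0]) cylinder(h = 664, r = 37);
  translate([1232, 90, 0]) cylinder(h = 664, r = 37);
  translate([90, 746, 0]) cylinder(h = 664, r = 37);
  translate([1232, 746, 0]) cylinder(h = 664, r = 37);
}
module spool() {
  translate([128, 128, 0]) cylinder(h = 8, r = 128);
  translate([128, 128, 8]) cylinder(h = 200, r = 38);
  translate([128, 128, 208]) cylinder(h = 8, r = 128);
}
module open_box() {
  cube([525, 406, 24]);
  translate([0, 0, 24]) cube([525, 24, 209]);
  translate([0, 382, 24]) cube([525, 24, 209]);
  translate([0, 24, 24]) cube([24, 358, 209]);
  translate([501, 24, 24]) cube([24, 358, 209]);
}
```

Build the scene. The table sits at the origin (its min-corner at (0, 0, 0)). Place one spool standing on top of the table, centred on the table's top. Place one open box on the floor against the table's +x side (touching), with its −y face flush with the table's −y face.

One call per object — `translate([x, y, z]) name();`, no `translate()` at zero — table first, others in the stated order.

table();
translate([533, 290, 692]) spool();
translate([1322, 0, 0]) open_box();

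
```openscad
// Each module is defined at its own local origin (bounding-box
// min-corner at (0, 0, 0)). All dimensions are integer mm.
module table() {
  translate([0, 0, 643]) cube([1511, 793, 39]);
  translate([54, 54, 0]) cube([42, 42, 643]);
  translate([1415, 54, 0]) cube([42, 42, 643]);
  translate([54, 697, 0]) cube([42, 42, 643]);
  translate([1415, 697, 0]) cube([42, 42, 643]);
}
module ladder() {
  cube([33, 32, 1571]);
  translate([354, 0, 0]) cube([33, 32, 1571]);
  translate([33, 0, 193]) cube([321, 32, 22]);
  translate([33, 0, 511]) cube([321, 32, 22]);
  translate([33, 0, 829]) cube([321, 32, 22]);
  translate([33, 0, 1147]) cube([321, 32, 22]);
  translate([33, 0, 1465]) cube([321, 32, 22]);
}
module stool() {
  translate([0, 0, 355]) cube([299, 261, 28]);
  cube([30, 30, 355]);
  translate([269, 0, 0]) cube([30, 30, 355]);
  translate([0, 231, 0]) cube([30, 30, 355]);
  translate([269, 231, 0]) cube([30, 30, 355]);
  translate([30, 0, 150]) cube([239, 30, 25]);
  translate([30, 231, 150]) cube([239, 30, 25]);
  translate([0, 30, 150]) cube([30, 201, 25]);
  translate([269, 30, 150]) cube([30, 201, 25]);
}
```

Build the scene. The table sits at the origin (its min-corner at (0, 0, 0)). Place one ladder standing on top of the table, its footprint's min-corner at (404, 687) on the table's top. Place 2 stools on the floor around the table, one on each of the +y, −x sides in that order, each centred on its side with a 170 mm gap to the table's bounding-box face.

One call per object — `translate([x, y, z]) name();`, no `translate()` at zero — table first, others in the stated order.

table();
translate([404, 687, 682]) ladder();
translate([606, 963, 0]) stool();
translate([-469, 266, 0]) stool();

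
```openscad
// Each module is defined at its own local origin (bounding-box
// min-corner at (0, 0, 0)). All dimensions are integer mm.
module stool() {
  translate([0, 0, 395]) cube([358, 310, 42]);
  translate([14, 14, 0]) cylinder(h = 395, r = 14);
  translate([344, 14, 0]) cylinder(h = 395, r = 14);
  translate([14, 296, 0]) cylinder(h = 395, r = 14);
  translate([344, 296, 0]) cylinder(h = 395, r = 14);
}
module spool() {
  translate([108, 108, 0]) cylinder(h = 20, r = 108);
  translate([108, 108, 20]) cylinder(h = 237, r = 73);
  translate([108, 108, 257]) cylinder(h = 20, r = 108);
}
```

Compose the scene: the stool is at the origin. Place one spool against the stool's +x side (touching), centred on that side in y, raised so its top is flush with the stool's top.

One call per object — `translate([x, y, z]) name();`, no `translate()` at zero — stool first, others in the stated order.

stool();
translate([358, 47, 160]) spool();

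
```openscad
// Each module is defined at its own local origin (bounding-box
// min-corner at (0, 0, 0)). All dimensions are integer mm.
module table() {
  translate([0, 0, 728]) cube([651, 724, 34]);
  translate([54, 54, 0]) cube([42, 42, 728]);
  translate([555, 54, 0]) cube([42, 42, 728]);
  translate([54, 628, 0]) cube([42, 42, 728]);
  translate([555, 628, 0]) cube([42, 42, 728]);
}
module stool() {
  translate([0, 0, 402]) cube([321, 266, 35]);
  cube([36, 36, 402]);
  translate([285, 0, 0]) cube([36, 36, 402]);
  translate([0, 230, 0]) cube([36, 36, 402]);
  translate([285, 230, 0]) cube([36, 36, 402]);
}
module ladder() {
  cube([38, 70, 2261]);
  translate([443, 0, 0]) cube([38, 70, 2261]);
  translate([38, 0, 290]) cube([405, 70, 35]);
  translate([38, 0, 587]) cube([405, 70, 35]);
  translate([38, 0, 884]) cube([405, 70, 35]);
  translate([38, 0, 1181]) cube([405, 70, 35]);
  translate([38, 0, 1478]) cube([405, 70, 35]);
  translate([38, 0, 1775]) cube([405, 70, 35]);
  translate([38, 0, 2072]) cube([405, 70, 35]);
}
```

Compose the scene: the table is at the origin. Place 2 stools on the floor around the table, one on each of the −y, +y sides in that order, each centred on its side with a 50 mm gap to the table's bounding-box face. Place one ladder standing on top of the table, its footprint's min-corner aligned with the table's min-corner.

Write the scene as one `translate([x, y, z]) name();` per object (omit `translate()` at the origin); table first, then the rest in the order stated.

table();
translate([165, -316, 0]) stool();
translate([165, 774, 0]) stool();
translate([0, 0, 762]) ladder();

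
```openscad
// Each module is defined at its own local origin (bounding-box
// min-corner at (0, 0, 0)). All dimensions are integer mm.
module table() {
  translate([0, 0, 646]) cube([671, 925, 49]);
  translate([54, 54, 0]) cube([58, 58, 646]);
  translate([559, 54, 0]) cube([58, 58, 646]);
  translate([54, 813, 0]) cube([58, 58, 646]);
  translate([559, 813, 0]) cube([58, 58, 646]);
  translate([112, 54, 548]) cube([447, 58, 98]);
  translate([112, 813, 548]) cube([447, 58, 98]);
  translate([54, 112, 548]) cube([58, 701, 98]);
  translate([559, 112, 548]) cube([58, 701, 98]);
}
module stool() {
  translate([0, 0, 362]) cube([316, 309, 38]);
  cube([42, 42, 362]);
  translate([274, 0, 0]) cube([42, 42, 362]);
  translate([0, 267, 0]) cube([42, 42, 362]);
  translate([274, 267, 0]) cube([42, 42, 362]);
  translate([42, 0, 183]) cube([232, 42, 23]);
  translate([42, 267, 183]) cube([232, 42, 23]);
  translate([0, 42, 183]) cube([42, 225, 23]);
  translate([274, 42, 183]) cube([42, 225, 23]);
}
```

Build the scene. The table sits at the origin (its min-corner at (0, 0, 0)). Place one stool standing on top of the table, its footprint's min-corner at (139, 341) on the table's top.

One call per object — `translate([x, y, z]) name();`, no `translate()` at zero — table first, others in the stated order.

table();
translate([139, 341, 695]) stool();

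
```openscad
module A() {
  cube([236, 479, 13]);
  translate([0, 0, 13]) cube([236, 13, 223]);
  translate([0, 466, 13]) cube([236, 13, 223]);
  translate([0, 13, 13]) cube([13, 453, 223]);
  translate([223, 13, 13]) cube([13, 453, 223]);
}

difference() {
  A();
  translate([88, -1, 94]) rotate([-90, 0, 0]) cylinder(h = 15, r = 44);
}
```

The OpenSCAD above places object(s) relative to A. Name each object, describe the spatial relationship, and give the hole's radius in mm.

A is an open box. The open box has a circular hole through its front wall. The hole's radius is 44 mm.

The subtracted cylinder has r = 44 mm.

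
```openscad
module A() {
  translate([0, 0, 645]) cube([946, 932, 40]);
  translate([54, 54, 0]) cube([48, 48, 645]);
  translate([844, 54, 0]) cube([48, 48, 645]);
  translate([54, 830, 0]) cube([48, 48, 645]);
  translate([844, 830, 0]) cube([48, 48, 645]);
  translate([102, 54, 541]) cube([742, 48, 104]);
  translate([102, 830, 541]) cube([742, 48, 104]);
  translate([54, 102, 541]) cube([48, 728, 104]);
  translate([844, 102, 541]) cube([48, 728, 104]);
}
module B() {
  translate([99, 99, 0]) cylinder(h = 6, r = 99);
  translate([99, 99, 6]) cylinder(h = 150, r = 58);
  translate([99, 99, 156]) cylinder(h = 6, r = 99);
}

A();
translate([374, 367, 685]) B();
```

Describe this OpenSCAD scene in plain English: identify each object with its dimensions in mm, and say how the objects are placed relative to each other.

A is a table with a 946×932 mm rectangular top, 40 mm thick, top surface at z = 685 mm, supported by four 48×48 mm square legs, each inset 54 mm from the nearest pair of top edges, running from the floor. Four apron rails, 48 mm thick and 104 mm tall, run between adjacent legs with their top edges flush with the underside of the top and their outer faces flush with the legs' outer faces.

B is a spool: two coaxial disc flanges of radius 99 mm and thickness 6 mm, joined by a core cylinder of radius 58 mm and height 150 mm. The lower flange rests on z = 0 and the three cylinders share a vertical axis.

The spool is on top of the table, centred.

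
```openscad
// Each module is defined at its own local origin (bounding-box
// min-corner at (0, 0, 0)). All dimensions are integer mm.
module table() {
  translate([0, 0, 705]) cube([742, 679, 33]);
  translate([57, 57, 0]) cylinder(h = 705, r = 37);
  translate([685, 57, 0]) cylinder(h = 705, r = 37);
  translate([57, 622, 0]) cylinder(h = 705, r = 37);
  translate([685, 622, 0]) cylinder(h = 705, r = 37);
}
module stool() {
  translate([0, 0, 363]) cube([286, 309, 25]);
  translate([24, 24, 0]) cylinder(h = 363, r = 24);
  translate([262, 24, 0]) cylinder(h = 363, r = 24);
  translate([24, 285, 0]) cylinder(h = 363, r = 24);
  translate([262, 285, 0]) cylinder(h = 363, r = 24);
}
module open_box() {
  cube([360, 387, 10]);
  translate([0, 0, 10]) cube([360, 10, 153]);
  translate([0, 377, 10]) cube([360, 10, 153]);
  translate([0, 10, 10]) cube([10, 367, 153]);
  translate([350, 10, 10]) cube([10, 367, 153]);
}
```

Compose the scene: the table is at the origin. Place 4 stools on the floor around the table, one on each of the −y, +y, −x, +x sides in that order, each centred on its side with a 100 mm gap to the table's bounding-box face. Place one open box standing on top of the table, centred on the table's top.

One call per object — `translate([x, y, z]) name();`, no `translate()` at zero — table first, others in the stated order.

table();
translate([228, -409, 0]) stool();
translate([228, 779, 0]) stool();
translate([-386, 185, 0]) stool();
translate([842, 185, 0]) stool();
translate([191, 146, 738]) open_box();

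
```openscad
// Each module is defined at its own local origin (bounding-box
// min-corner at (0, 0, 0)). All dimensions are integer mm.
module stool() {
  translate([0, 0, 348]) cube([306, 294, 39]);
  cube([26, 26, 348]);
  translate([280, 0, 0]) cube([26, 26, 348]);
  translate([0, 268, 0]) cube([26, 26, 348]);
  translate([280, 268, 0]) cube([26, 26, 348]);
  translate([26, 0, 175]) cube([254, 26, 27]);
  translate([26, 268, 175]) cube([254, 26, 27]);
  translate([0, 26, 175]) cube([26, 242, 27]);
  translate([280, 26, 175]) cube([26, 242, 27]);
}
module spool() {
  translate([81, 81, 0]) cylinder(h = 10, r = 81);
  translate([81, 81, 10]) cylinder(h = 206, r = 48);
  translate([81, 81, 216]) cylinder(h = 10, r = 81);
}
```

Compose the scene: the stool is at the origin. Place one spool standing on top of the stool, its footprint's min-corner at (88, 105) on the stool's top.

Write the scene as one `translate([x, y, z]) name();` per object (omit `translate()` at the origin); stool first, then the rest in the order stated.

stool();
translate([88, 105, 387]) spool();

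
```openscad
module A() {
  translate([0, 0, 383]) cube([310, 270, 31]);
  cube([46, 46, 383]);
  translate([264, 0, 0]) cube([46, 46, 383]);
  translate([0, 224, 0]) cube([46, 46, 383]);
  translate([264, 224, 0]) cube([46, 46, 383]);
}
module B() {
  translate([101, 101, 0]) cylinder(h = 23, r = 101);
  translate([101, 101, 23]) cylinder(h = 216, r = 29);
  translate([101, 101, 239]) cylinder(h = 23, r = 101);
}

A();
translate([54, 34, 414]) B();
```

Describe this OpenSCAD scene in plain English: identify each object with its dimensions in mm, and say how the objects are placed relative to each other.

A is a four-legged stool. The seat is 310×270 mm, 31 mm thick, top at z = 414 mm. It stands on four square legs, each 46×46 mm in cross-section, from z = 0 to the seat underside, each flush with a corner of the seat.

B is a spool: two coaxial disc flanges of radius 101 mm and thickness 23 mm, joined by a core cylinder of radius 29 mm and height 216 mm. The lower flange rests on z = 0 and the three cylinders share a vertical axis.

The spool is on top of the stool, centred.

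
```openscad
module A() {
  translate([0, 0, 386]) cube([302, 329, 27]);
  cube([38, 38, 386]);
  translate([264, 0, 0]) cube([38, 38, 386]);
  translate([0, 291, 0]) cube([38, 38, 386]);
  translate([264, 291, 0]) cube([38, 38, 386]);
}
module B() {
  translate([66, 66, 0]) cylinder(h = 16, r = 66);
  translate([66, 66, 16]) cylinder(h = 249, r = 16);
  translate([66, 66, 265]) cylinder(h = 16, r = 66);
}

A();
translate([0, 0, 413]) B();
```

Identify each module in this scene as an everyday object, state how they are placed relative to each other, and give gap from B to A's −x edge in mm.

A is a stool. B is a spool. The spool is on top of the stool. The gap from the spool to the stool's −x edge is 0 mm.

The spool's min-x is at 0; the stool's min-x is 0; gap = 0 mm.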